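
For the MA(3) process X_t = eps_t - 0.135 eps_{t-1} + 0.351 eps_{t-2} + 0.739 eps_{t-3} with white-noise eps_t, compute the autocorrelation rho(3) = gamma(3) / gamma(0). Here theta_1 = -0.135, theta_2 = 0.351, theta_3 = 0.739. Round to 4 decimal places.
\rho(3) = 0.4379

For an MA(q) process with theta_0 = 1, the autocovariance is
  gamma(k) = sigma^2 * sum_{i=0..q-k} theta_i * theta_{i+k},
and rho(k) = gamma(k) / gamma(0). Sigma^2 cancels.
  numerator   = (1)*(0.739) = 0.739.
  denominator = (1)^2 + (-0.135)^2 + (0.351)^2 + (0.739)^2 = 1.687547.
  rho(3) = 0.739 / 1.687547 = 0.4379.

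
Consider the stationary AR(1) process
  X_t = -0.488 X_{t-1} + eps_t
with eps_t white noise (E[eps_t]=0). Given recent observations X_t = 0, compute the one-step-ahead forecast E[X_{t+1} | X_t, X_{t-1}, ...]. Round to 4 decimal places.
E[X_{t+1} \mid \mathcal F_t] = 0.0000

For an AR(p) model X_t = c + sum_i phi_i X_{t-i} + eps_t, the
one-step-ahead conditional mean is
  E[X_{t+1} | X_t, ...] = c + sum_i phi_i X_{t+1-i}.
Substitute known values:
  E[X_{t+1} | ...] = (-0.488) * (0)
                   = 0.0000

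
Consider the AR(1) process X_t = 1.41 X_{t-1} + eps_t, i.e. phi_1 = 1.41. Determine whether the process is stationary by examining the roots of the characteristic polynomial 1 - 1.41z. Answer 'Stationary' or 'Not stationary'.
\text{Not stationary}

The AR(p) characteristic polynomial is P(z) = 1 - 1.41z.
Stationarity requires all roots to lie outside the unit circle, i.e. |z| > 1 for every root.
This is linear in z: 1 + (-1.41) z = 0  =>  z = -1/(-1.41) = 0.70922,  |z| = 0.70922.
Moduli of all roots: 0.7092.
All moduli strictly greater than 1? No.
Verdict: Not stationary.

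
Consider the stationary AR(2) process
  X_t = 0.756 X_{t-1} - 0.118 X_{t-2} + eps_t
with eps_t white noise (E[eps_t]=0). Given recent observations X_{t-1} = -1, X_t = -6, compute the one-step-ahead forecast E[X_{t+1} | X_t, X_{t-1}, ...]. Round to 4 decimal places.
E[X_{t+1} \mid \mathcal F_t] = -4.4180

For an AR(p) model X_t = c + sum_i phi_i X_{t-i} + eps_t, the
one-step-ahead conditional mean is
  E[X_{t+1} | X_t, ...] = c + sum_i phi_i X_{t+1-i}.
Substitute known values:
  E[X_{t+1} | ...] = (0.756) * (-6) + (-0.118) * (-1)
                   = -4.4180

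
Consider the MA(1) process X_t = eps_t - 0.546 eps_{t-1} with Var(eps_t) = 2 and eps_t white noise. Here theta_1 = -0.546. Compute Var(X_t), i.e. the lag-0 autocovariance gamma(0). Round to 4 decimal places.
\gamma(0) = 2.5962

For an MA(q) process X_t = eps_t + sum_i theta_i eps_{t-i} with
Var(eps_t) = sigma^2, the variance is
  gamma(0) = sigma^2 * (1 + sum_i theta_i^2).
  sum_i theta_i^2 = (-0.546)^2 = 0.298116.
  gamma(0) = 2 * (1 + 0.298116) = 2 * 1.298116 = 2.596232, which rounds to 2.5962.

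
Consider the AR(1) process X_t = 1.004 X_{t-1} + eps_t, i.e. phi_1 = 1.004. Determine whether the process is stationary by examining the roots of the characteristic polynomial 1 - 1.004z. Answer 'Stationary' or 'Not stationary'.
\text{Not stationary}

The AR(p) characteristic polynomial is P(z) = 1 - 1.004z.
Stationarity requires all roots to lie outside the unit circle, i.e. |z| > 1 for every root.
This is linear in z: 1 + (-1.004) z = 0  =>  z = -1/(-1.004) = 0.996016,  |z| = 0.996016.
Moduli of all roots: 0.9960.
All moduli strictly greater than 1? No.
Verdict: Not stationary.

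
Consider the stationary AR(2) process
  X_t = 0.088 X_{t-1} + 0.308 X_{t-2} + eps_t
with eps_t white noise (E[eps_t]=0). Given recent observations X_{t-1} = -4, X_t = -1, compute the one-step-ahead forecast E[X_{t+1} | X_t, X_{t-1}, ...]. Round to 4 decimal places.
E[X_{t+1} \mid \mathcal F_t] = -1.3200

For an AR(p) model X_t = c + sum_i phi_i X_{t-i} + eps_t, the
one-step-ahead conditional mean is
  E[X_{t+1} | X_t, ...] = c + sum_i phi_i X_{t+1-i}.
Substitute known values:
  E[X_{t+1} | ...] = (0.088) * (-1) + (0.308) * (-4)
                   = -1.3200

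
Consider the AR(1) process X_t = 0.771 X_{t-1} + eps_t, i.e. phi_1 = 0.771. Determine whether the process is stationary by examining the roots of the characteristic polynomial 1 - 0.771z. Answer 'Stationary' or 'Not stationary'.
\text{Stationary}

The AR(p) characteristic polynomial is P(z) = 1 - 0.771z.
Stationarity requires all roots to lie outside the unit circle, i.e. |z| > 1 for every root.
This is linear in z: 1 + (-0.771) z = 0  =>  z = -1/(-0.771) = 1.297017,  |z| = 1.297017.
Moduli of all roots: 1.2970.
All moduli strictly greater than 1? Yes.
Verdict: Stationary.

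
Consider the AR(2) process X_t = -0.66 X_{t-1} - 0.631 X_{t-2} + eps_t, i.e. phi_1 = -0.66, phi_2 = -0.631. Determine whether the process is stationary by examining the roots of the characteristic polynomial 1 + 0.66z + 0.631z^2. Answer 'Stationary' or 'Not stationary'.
\text{Stationary}

The AR(p) characteristic polynomial is P(z) = 1 + 0.66z + 0.631z^2.
Stationarity requires all roots to lie outside the unit circle, i.e. |z| > 1 for every root.
Set 1 + (0.66) z + (0.631) z^2 = 0, i.e. a z^2 + b z + c = 0 with a = 0.631, b = 0.66, c = 1.
Discriminant D = b^2 - 4ac = (0.66)^2 - 4*(0.631)*1 = 0.4356 - (2.524) = -2.0884.
D < 0, so the roots are the complex-conjugate pair z = (-b +/- i sqrt(-D)) / (2a) = -0.523 +/- 1.1451i.
For a conjugate pair |z|^2 = z * conj(z) = (product of roots) = c/a = 1/(0.631) = 1.584786, so |z| = sqrt(1.584786) = 1.2589 for both roots.
Moduli of all roots: 1.2589, 1.2589.
All moduli strictly greater than 1? Yes.
Verdict: Stationary.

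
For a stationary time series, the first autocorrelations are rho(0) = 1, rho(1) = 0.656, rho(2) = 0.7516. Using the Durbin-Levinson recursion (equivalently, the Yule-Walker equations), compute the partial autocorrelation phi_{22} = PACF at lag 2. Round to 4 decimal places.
\phi_{22} = 0.5640

The PACF at lag k is phi_{kk}, the last component of the solution
to the Yule-Walker system G_k phi = r_k where
  (G_k)_{ij} = rho(|i - j|), (r_k)_i = rho(i), i,j = 1..k.
Equivalently, Durbin-Levinson gives phi_{kk} iteratively:
  phi_{11} = rho(1)
  phi_{kk} = [rho(k) - sum_{j=1..k-1} phi_{k-1,j} rho(k-j)]
            / [1 - sum_{j=1..k-1} phi_{k-1,j} rho(j)],
  phi_{k,j} = phi_{k-1,j} - phi_{kk} phi_{k-1,k-j},  j = 1..k-1.
Step k = 1:
  phi_11 = rho(1) = 0.656.
Step k = 2:
  phi_22 = [rho(2) - phi_11 rho(1)] / [1 - phi_11 rho(1)] = [0.7516 - (0.656)(0.656)] / [1 - (0.656)(0.656)]
         = 0.321264 / 0.569664 = 0.564.
Therefore phi_{22} = 0.5640.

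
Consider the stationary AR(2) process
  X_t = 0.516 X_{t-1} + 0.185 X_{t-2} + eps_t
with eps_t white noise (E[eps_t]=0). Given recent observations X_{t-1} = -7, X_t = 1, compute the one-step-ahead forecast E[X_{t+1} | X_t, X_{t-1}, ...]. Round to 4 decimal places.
E[X_{t+1} \mid \mathcal F_t] = -0.7790

For an AR(p) model X_t = c + sum_i phi_i X_{t-i} + eps_t, the
one-step-ahead conditional mean is
  E[X_{t+1} | X_t, ...] = c + sum_i phi_i X_{t+1-i}.
Substitute known values:
  E[X_{t+1} | ...] = (0.516) * (1) + (0.185) * (-7)
                   = -0.7790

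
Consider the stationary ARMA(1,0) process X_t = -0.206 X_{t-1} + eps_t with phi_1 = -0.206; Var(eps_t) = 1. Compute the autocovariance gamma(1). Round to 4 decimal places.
\gamma(1) = -0.2151

Multiply the model equation by X_{t-k} and take expectations. With theta_0 = psi_0 = 1 and psi_j the MA(infinity) weights, this gives
  gamma(k) - sum_i phi_i gamma(k-i) = c_k,
  c_k = sigma^2 * sum_{j=k..q} theta_j psi_{j-k}   (c_k = 0 for k > q),
using gamma(-m) = gamma(m).
Pure AR (q = 0): c_0 = sigma^2 = 1, c_k = 0 for k >= 1.
Equations for k = 0 and k = 1 (AR order 1):
  gamma(0) = phi_1 gamma(1) + c_0
  gamma(1) = phi_1 gamma(0) + c_1
Substituting the second into the first: gamma(0) (1 - phi_1^2) = c_0 + phi_1 c_1, so
  gamma(0) = c_0 / (1 - phi_1^2) = 1 / (1 - (-0.206)^2) = 1 / 0.957564 = 1.044317.
  gamma(1) = phi_1 gamma(0) = (-0.206)(1.044317) = -0.215129.
Therefore gamma(1) = -0.2151 (to 4 decimal places).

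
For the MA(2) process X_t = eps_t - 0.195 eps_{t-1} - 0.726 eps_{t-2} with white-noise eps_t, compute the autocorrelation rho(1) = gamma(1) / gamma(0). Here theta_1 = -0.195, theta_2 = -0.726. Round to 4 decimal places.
\rho(1) = -0.0341

For an MA(q) process with theta_0 = 1, the autocovariance is
  gamma(k) = sigma^2 * sum_{i=0..q-k} theta_i * theta_{i+k},
and rho(k) = gamma(k) / gamma(0). Sigma^2 cancels.
  numerator   = (1)*(-0.195) + (-0.195)*(-0.726) = -0.05343.
  denominator = (1)^2 + (-0.195)^2 + (-0.726)^2 = 1.565101.
  rho(1) = -0.05343 / 1.565101 = -0.0341.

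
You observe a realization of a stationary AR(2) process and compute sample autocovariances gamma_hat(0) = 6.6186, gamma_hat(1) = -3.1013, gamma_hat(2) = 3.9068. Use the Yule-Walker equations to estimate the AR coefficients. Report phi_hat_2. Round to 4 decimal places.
\hat\phi_{2} = 0.4750

The Yule-Walker equations for an AR(p) process read, in matrix form,
  Gamma_p phi = r_p,   with   (Gamma_p)_{ij} = gamma(|i - j|),
                       (r_p)_i = gamma(i),   i,j = 1..p.
Substitute the sample gammas (Toeplitz matrix and right-hand side of size 2):
  Gamma_p = [[6.6186, -3.1013], [-3.1013, 6.6186]]
  r_p     = [-3.1013, 3.9068]
Written out:
  6.6186 phi_1 - 3.1013 phi_2 = -3.1013
  -3.1013 phi_1 + 6.6186 phi_2 = 3.9068
Solve by Cramer's rule:
  det = gamma(0)^2 - gamma(1)^2 = (6.6186)^2 - (-3.1013)^2 = 43.80586596 - 9.61806169 = 34.18780427
  phi_hat_1 = [gamma(1) gamma(0) - gamma(1) gamma(2)] / det = [(-3.1013)(6.6186) - (-3.1013)(3.9068)] / 34.18780427 = -8.41010534 / 34.18780427 = -0.246
  phi_hat_2 = [gamma(0) gamma(2) - gamma(1)^2] / det = [(6.6186)(3.9068) - (-3.1013)^2] / 34.18780427 = 16.23948479 / 34.18780427 = 0.475
So phi_hat = [-0.2460, 0.4750].
Therefore phi_hat_2 = 0.4750.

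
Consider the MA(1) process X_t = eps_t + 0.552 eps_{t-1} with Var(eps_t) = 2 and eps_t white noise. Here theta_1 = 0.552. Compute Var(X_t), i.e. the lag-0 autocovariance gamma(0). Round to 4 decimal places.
\gamma(0) = 2.6094

For an MA(q) process X_t = eps_t + sum_i theta_i eps_{t-i} with
Var(eps_t) = sigma^2, the variance is
  gamma(0) = sigma^2 * (1 + sum_i theta_i^2).
  sum_i theta_i^2 = (0.552)^2 = 0.304704.
  gamma(0) = 2 * (1 + 0.304704) = 2 * 1.304704 = 2.609408, which rounds to 2.6094.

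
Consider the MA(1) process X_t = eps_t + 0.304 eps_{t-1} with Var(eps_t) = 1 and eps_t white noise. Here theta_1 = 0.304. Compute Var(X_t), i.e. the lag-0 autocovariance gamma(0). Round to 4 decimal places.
\gamma(0) = 1.0924

For an MA(q) process X_t = eps_t + sum_i theta_i eps_{t-i} with
Var(eps_t) = sigma^2, the variance is
  gamma(0) = sigma^2 * (1 + sum_i theta_i^2).
  sum_i theta_i^2 = (0.304)^2 = 0.092416.
  gamma(0) = 1 * (1 + 0.092416) = 1 * 1.092416 = 1.092416, which rounds to 1.0924.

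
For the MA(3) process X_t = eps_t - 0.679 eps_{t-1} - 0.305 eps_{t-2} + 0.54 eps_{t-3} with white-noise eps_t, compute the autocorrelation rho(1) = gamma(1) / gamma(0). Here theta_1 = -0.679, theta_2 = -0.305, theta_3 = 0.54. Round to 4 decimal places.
\rho(1) = -0.3449

For an MA(q) process with theta_0 = 1, the autocovariance is
  gamma(k) = sigma^2 * sum_{i=0..q-k} theta_i * theta_{i+k},
and rho(k) = gamma(k) / gamma(0). Sigma^2 cancels.
  numerator   = (1)*(-0.679) + (-0.679)*(-0.305) + (-0.305)*(0.54) = -0.636605.
  denominator = (1)^2 + (-0.679)^2 + (-0.305)^2 + (0.54)^2 = 1.845666.
  rho(1) = -0.636605 / 1.845666 = -0.3449.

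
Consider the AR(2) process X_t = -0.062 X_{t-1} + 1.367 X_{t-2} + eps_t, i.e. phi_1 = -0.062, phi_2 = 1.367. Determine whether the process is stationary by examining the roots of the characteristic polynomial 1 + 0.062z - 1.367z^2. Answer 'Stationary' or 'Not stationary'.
\text{Not stationary}

The AR(p) characteristic polynomial is P(z) = 1 + 0.062z - 1.367z^2.
Stationarity requires all roots to lie outside the unit circle, i.e. |z| > 1 for every root.
Set 1 + (0.062) z + (-1.367) z^2 = 0, i.e. a z^2 + b z + c = 0 with a = -1.367, b = 0.062, c = 1.
Discriminant D = b^2 - 4ac = (0.062)^2 - 4*(-1.367)*1 = 0.003844 - (-5.468) = 5.471844.
D >= 0, so the roots are real: z = (-b +/- sqrt(D)) / (2a) = (-0.062 +/- 2.339197) / (-2.734).
  z_1 = (-0.062 + 2.339197) / (-2.734) = -0.8329,   |z_1| = 0.8329.
  z_2 = (-0.062 - 2.339197) / (-2.734) = 0.8783,   |z_2| = 0.8783.
Moduli of all roots: 0.8329, 0.8783.
All moduli strictly greater than 1? No.
Verdict: Not stationary.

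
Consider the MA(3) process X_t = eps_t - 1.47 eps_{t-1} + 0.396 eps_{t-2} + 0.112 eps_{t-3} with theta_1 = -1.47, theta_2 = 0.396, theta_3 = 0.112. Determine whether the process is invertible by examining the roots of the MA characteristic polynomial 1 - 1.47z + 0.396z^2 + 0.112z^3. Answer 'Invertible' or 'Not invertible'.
\text{Invertible}

The MA(q) characteristic polynomial is P(z) = 1 - 1.47z + 0.396z^2 + 0.112z^3.
Invertibility requires all roots to lie outside the unit circle, i.e. |z| > 1 for every root.
Degree 3: look for a simple real root z0 first, then factor out (1 - z/z0) and solve the remaining quadratic.
Testing z0 = 1.25: P(1.25) = 1 + (-1.47)(1.25) + (0.396)(1.25)^2 + (0.112)(1.25)^3
  = 1 + (-1.8375) + (0.61875) + (0.21875) = 0.  So z_0 = 1.25 is a root, |z_0| = 1.25.
Divide out the factor (1 - 0.8 z) = (1 - z/z0) (since 1/z0 = 0.8):
  P(z) = (1 - 0.8 z)(1 + (-0.67) z + (-0.14) z^2)
  [check: z-coef -0.67 - (0.8) = -1.47; z^2-coef -0.14 - (0.8)(-0.67) = 0.396; z^3-coef -(0.8)(-0.14) = 0.112.]
Remaining roots from the quadratic factor 1 + (-0.67) z + (-0.14) z^2:
  Set 1 + (-0.67) z + (-0.14) z^2 = 0, i.e. a z^2 + b z + c = 0 with a = -0.14, b = -0.67, c = 1.
  Discriminant D = b^2 - 4ac = (-0.67)^2 - 4*(-0.14)*1 = 0.4489 - (-0.56) = 1.0089.
  D >= 0, so the roots are real: z = (-b +/- sqrt(D)) / (2a) = (0.67 +/- 1.00444) / (-0.28).
    z_1 = (0.67 + 1.00444) / (-0.28) = -5.9801,   |z_1| = 5.9801.
    z_2 = (0.67 - 1.00444) / (-0.28) = 1.1944,   |z_2| = 1.1944.
Moduli of all roots: 1.2500, 5.9801, 1.1944.
All moduli strictly greater than 1? Yes.
Verdict: Invertible.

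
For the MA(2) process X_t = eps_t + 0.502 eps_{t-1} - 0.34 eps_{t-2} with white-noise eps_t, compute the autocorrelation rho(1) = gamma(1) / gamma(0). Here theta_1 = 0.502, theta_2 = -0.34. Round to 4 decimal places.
\rho(1) = 0.2423

For an MA(q) process with theta_0 = 1, the autocovariance is
  gamma(k) = sigma^2 * sum_{i=0..q-k} theta_i * theta_{i+k},
and rho(k) = gamma(k) / gamma(0). Sigma^2 cancels.
  numerator   = (1)*(0.502) + (0.502)*(-0.34) = 0.33132.
  denominator = (1)^2 + (0.502)^2 + (-0.34)^2 = 1.367604.
  rho(1) = 0.33132 / 1.367604 = 0.2423.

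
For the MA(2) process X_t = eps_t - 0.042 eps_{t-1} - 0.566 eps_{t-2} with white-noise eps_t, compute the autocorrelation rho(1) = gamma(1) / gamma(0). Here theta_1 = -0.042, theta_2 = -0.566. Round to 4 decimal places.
\rho(1) = -0.0138

For an MA(q) process with theta_0 = 1, the autocovariance is
  gamma(k) = sigma^2 * sum_{i=0..q-k} theta_i * theta_{i+k},
and rho(k) = gamma(k) / gamma(0). Sigma^2 cancels.
  numerator   = (1)*(-0.042) + (-0.042)*(-0.566) = -0.018228.
  denominator = (1)^2 + (-0.042)^2 + (-0.566)^2 = 1.32212.
  rho(1) = -0.018228 / 1.32212 = -0.0138.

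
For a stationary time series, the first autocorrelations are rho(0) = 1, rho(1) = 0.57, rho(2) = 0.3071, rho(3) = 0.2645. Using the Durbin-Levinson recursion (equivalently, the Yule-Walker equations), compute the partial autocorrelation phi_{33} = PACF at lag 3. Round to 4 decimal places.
\phi_{33} = 0.1480

The PACF at lag k is phi_{kk}, the last component of the solution
to the Yule-Walker system G_k phi = r_k where
  (G_k)_{ij} = rho(|i - j|), (r_k)_i = rho(i), i,j = 1..k.
Equivalently, Durbin-Levinson gives phi_{kk} iteratively:
  phi_{11} = rho(1)
  phi_{kk} = [rho(k) - sum_{j=1..k-1} phi_{k-1,j} rho(k-j)]
            / [1 - sum_{j=1..k-1} phi_{k-1,j} rho(j)],
  phi_{k,j} = phi_{k-1,j} - phi_{kk} phi_{k-1,k-j},  j = 1..k-1.
Step k = 1:
  phi_11 = rho(1) = 0.57.
Step k = 2:
  phi_22 = [rho(2) - phi_11 rho(1)] / [1 - phi_11 rho(1)] = [0.3071 - (0.57)(0.57)] / [1 - (0.57)(0.57)]
         = -0.0178 / 0.6751 = -0.026366.
  Update: phi_21 = phi_11 - phi_22 phi_11 = 0.57 - (-0.026366)(0.57) = 0.585029.
Step k = 3:
  phi_33 = [rho(3) - phi_21 rho(2) - phi_22 rho(1)] / [1 - phi_21 rho(1) - phi_22 rho(2)]
    numerator   = 0.2645 - (0.585029)(0.3071) - (-0.026366)(0.57) = 0.09986651
    denominator = 1 - (0.585029)(0.57) - (-0.026366)(0.3071) = 0.67463068
  phi_33 = 0.09986651 / 0.67463068 = 0.148.
Therefore phi_{33} = 0.1480.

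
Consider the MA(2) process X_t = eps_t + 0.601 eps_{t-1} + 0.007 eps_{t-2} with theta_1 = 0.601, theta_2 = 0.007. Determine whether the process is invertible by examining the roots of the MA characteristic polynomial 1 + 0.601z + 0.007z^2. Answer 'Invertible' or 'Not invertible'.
\text{Invertible}

The MA(q) characteristic polynomial is P(z) = 1 + 0.601z + 0.007z^2.
Invertibility requires all roots to lie outside the unit circle, i.e. |z| > 1 for every root.
Set 1 + (0.601) z + (0.007) z^2 = 0, i.e. a z^2 + b z + c = 0 with a = 0.007, b = 0.601, c = 1.
Discriminant D = b^2 - 4ac = (0.601)^2 - 4*(0.007)*1 = 0.361201 - (0.028) = 0.333201.
D >= 0, so the roots are real: z = (-b +/- sqrt(D)) / (2a) = (-0.601 +/- 0.577236) / (0.014).
  z_1 = (-0.601 + 0.577236) / (0.014) = -1.6975,   |z_1| = 1.6975.
  z_2 = (-0.601 - 0.577236) / (0.014) = -84.1597,   |z_2| = 84.1597.
Moduli of all roots: 1.6975, 84.1597.
All moduli strictly greater than 1? Yes.
Verdict: Invertible.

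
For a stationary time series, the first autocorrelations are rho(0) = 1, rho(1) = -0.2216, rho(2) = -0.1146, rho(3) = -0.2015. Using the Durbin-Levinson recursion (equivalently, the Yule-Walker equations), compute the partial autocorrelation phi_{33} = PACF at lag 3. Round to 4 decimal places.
\phi_{33} = -0.2920

The PACF at lag k is phi_{kk}, the last component of the solution
to the Yule-Walker system G_k phi = r_k where
  (G_k)_{ij} = rho(|i - j|), (r_k)_i = rho(i), i,j = 1..k.
Equivalently, Durbin-Levinson gives phi_{kk} iteratively:
  phi_{11} = rho(1)
  phi_{kk} = [rho(k) - sum_{j=1..k-1} phi_{k-1,j} rho(k-j)]
            / [1 - sum_{j=1..k-1} phi_{k-1,j} rho(j)],
  phi_{k,j} = phi_{k-1,j} - phi_{kk} phi_{k-1,k-j},  j = 1..k-1.
Step k = 1:
  phi_11 = rho(1) = -0.2216.
Step k = 2:
  phi_22 = [rho(2) - phi_11 rho(1)] / [1 - phi_11 rho(1)] = [-0.1146 - (-0.2216)(-0.2216)] / [1 - (-0.2216)(-0.2216)]
         = -0.16370656 / 0.95089344 = -0.172161.
  Update: phi_21 = phi_11 - phi_22 phi_11 = -0.2216 - (-0.172161)(-0.2216) = -0.259751.
Step k = 3:
  phi_33 = [rho(3) - phi_21 rho(2) - phi_22 rho(1)] / [1 - phi_21 rho(1) - phi_22 rho(2)]
    numerator   = -0.2015 - (-0.259751)(-0.1146) - (-0.172161)(-0.2216) = -0.26941827
    denominator = 1 - (-0.259751)(-0.2216) - (-0.172161)(-0.1146) = 0.92270959
  phi_33 = -0.26941827 / 0.92270959 = -0.292.
Therefore phi_{33} = -0.2920.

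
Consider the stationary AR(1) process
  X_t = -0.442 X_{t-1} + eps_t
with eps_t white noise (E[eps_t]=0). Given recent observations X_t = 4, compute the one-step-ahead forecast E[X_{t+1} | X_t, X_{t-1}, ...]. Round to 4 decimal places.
E[X_{t+1} \mid \mathcal F_t] = -1.7680

For an AR(p) model X_t = c + sum_i phi_i X_{t-i} + eps_t, the
one-step-ahead conditional mean is
  E[X_{t+1} | X_t, ...] = c + sum_i phi_i X_{t+1-i}.
Substitute known values:
  E[X_{t+1} | ...] = (-0.442) * (4)
                   = -1.7680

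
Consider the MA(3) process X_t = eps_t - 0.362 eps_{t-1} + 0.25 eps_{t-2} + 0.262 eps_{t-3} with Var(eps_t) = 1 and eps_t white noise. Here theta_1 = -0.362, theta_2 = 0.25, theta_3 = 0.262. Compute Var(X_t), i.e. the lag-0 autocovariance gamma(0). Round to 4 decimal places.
\gamma(0) = 1.2622

For an MA(q) process X_t = eps_t + sum_i theta_i eps_{t-i} with
Var(eps_t) = sigma^2, the variance is
  gamma(0) = sigma^2 * (1 + sum_i theta_i^2).
  sum_i theta_i^2 = (-0.362)^2 + (0.25)^2 + (0.262)^2 = 0.131044 + 0.0625 + 0.068644 = 0.262188.
  gamma(0) = 1 * (1 + 0.262188) = 1 * 1.262188 = 1.262188, which rounds to 1.2622.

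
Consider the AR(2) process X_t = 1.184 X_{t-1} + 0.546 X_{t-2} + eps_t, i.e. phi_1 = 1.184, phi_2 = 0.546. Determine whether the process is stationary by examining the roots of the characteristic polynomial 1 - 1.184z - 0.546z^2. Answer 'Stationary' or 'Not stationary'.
\text{Not stationary}

The AR(p) characteristic polynomial is P(z) = 1 - 1.184z - 0.546z^2.
Stationarity requires all roots to lie outside the unit circle, i.e. |z| > 1 for every root.
Set 1 + (-1.184) z + (-0.546) z^2 = 0, i.e. a z^2 + b z + c = 0 with a = -0.546, b = -1.184, c = 1.
Discriminant D = b^2 - 4ac = (-1.184)^2 - 4*(-0.546)*1 = 1.401856 - (-2.184) = 3.585856.
D >= 0, so the roots are real: z = (-b +/- sqrt(D)) / (2a) = (1.184 +/- 1.893636) / (-1.092).
  z_1 = (1.184 + 1.893636) / (-1.092) = -2.8183,   |z_1| = 2.8183.
  z_2 = (1.184 - 1.893636) / (-1.092) = 0.6498,   |z_2| = 0.6498.
Moduli of all roots: 2.8183, 0.6498.
All moduli strictly greater than 1? No.
Verdict: Not stationary.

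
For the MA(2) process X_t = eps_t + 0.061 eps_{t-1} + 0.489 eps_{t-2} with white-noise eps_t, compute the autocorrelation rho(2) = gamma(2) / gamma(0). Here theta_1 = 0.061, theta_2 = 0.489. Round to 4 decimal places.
\rho(2) = 0.3935

For an MA(q) process with theta_0 = 1, the autocovariance is
  gamma(k) = sigma^2 * sum_{i=0..q-k} theta_i * theta_{i+k},
and rho(k) = gamma(k) / gamma(0). Sigma^2 cancels.
  numerator   = (1)*(0.489) = 0.489.
  denominator = (1)^2 + (0.061)^2 + (0.489)^2 = 1.242842.
  rho(2) = 0.489 / 1.242842 = 0.3935.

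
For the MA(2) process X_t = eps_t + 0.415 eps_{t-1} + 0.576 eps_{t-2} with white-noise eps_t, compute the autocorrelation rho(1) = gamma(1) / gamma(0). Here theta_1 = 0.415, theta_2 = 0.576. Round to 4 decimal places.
\rho(1) = 0.4349

For an MA(q) process with theta_0 = 1, the autocovariance is
  gamma(k) = sigma^2 * sum_{i=0..q-k} theta_i * theta_{i+k},
and rho(k) = gamma(k) / gamma(0). Sigma^2 cancels.
  numerator   = (1)*(0.415) + (0.415)*(0.576) = 0.65404.
  denominator = (1)^2 + (0.415)^2 + (0.576)^2 = 1.504001.
  rho(1) = 0.65404 / 1.504001 = 0.4349.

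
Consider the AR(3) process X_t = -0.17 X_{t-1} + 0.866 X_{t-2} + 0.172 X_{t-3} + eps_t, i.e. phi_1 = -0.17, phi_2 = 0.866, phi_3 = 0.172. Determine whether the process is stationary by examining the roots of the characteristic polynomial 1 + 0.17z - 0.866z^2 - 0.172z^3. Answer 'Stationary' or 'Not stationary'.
\text{Stationary}

The AR(p) characteristic polynomial is P(z) = 1 + 0.17z - 0.866z^2 - 0.172z^3.
Stationarity requires all roots to lie outside the unit circle, i.e. |z| > 1 for every root.
Degree 3: look for a simple real root z0 first, then factor out (1 - z/z0) and solve the remaining quadratic.
Testing z0 = -5: P(-5) = 1 + (0.17)(-5) + (-0.866)(-5)^2 + (-0.172)(-5)^3
  = 1 + (-0.85) + (-21.65) + (21.5) = 0.  So z_0 = -5 is a root, |z_0| = 5.
Divide out the factor (1 + 0.2 z) = (1 - z/z0) (since 1/z0 = -0.2):
  P(z) = (1 + 0.2 z)(1 + (-0.03) z + (-0.86) z^2)
  [check: z-coef -0.03 - (-0.2) = 0.17; z^2-coef -0.86 - (-0.2)(-0.03) = -0.866; z^3-coef -(-0.2)(-0.86) = -0.172.]
Remaining roots from the quadratic factor 1 + (-0.03) z + (-0.86) z^2:
  Set 1 + (-0.03) z + (-0.86) z^2 = 0, i.e. a z^2 + b z + c = 0 with a = -0.86, b = -0.03, c = 1.
  Discriminant D = b^2 - 4ac = (-0.03)^2 - 4*(-0.86)*1 = 0.0009 - (-3.44) = 3.4409.
  D >= 0, so the roots are real: z = (-b +/- sqrt(D)) / (2a) = (0.03 +/- 1.854966) / (-1.72).
    z_1 = (0.03 + 1.854966) / (-1.72) = -1.0959,   |z_1| = 1.0959.
    z_2 = (0.03 - 1.854966) / (-1.72) = 1.061,   |z_2| = 1.061.
Moduli of all roots: 5.0000, 1.0959, 1.0610.
All moduli strictly greater than 1? Yes.
Verdict: Stationary.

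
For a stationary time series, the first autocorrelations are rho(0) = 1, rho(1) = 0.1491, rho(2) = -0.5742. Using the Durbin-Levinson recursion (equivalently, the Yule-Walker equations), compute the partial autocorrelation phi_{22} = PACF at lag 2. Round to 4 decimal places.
\phi_{22} = -0.6100

The PACF at lag k is phi_{kk}, the last component of the solution
to the Yule-Walker system G_k phi = r_k where
  (G_k)_{ij} = rho(|i - j|), (r_k)_i = rho(i), i,j = 1..k.
Equivalently, Durbin-Levinson gives phi_{kk} iteratively:
  phi_{11} = rho(1)
  phi_{kk} = [rho(k) - sum_{j=1..k-1} phi_{k-1,j} rho(k-j)]
            / [1 - sum_{j=1..k-1} phi_{k-1,j} rho(j)],
  phi_{k,j} = phi_{k-1,j} - phi_{kk} phi_{k-1,k-j},  j = 1..k-1.
Step k = 1:
  phi_11 = rho(1) = 0.1491.
Step k = 2:
  phi_22 = [rho(2) - phi_11 rho(1)] / [1 - phi_11 rho(1)] = [-0.5742 - (0.1491)(0.1491)] / [1 - (0.1491)(0.1491)]
         = -0.59643081 / 0.97776919 = -0.61.
Therefore phi_{22} = -0.6100.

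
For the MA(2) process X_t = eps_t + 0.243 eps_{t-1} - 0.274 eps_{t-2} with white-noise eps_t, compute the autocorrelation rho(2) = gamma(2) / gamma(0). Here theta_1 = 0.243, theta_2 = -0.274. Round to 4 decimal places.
\rho(2) = -0.2416

For an MA(q) process with theta_0 = 1, the autocovariance is
  gamma(k) = sigma^2 * sum_{i=0..q-k} theta_i * theta_{i+k},
and rho(k) = gamma(k) / gamma(0). Sigma^2 cancels.
  numerator   = (1)*(-0.274) = -0.274.
  denominator = (1)^2 + (0.243)^2 + (-0.274)^2 = 1.134125.
  rho(2) = -0.274 / 1.134125 = -0.2416.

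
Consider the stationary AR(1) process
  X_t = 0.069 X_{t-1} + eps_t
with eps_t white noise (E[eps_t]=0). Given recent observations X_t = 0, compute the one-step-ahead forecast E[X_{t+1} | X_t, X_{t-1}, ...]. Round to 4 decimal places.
E[X_{t+1} \mid \mathcal F_t] = 0.0000

For an AR(p) model X_t = c + sum_i phi_i X_{t-i} + eps_t, the
one-step-ahead conditional mean is
  E[X_{t+1} | X_t, ...] = c + sum_i phi_i X_{t+1-i}.
Substitute known values:
  E[X_{t+1} | ...] = (0.069) * (0)
                   = 0.0000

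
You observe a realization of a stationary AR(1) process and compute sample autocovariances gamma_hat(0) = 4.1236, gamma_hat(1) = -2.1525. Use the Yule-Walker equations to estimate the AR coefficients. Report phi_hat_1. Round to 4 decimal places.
\hat\phi_{1} = -0.5220

The Yule-Walker equations for an AR(p) process read, in matrix form,
  Gamma_p phi = r_p,   with   (Gamma_p)_{ij} = gamma(|i - j|),
                       (r_p)_i = gamma(i),   i,j = 1..p.
Substitute the sample gammas (Toeplitz matrix and right-hand side of size 1):
  Gamma_p = [[4.1236]]
  r_p     = [-2.1525]
With p = 1 this is the single equation gamma(0) phi_1 = gamma(1):
  phi_hat_1 = gamma(1) / gamma(0) = -2.1525 / 4.1236 = -0.5220.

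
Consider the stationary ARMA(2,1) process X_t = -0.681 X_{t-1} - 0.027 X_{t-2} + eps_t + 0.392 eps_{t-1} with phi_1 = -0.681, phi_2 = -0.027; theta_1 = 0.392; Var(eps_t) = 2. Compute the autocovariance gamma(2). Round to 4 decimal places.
\gamma(2) = 0.4413

Multiply the model equation by X_{t-k} and take expectations. With theta_0 = psi_0 = 1 and psi_j the MA(infinity) weights, this gives
  gamma(k) - sum_i phi_i gamma(k-i) = c_k,
  c_k = sigma^2 * sum_{j=k..q} theta_j psi_{j-k}   (c_k = 0 for k > q),
using gamma(-m) = gamma(m).
psi-weights needed (psi_j = theta_j + sum_i phi_i psi_{j-i}):
  psi_1 = theta_1 + phi_1 = 0.392 + (-0.681) = -0.289
Right-hand sides:
  c_0 = sigma^2 (1 + theta_1 psi_1) = 2 * (1 + (0.392)(-0.289)) = 2 * 0.886712 = 1.773424
  c_1 = sigma^2 theta_1 = 2 * (0.392) = 0.784
  c_2 = 0
Equations for k = 0, 1, 2 (AR order 2, c_2 = 0):
  (E0) gamma(0) = phi_1 gamma(1) + phi_2 gamma(2) + c_0
  (E1) gamma(1) = phi_1 gamma(0) + phi_2 gamma(1) + c_1
  (E2) gamma(2) = phi_1 gamma(1) + phi_2 gamma(0)
From (E1): gamma(1) = A gamma(0) + B with
  A = phi_1 / (1 - phi_2) = -0.681 / 1.027 = -0.663096,   B = c_1 / (1 - phi_2) = 0.784 / 1.027 = 0.763389.
Insert (E2) into (E0): gamma(0) (1 - phi_2^2) = phi_1 (1 + phi_2) gamma(1) + c_0.
  phi_1 (1 + phi_2) = (-0.681)(0.973) = -0.662613,   1 - phi_2^2 = 0.999271.
Replace gamma(1) by A gamma(0) + B and collect gamma(0):
  gamma(0) [0.999271 - (-0.662613)(-0.663096)] = (-0.662613)(0.763389) + 1.773424
  gamma(0) * 0.559895 = 1.267593
  gamma(0) = 1.267593 / 0.559895 = 2.263984.
  gamma(1) = A gamma(0) + B = (-0.663096)(2.263984) + (0.763389) = -0.737851.
  gamma(2) = phi_1 gamma(1) + phi_2 gamma(0) = (-0.681)(-0.737851) + (-0.027)(2.263984) = 0.441349.
Therefore gamma(2) = 0.4413 (to 4 decimal places).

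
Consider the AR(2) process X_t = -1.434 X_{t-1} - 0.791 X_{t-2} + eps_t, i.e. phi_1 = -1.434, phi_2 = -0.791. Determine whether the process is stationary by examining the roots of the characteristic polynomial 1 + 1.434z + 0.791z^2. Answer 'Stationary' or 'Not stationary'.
\text{Stationary}

The AR(p) characteristic polynomial is P(z) = 1 + 1.434z + 0.791z^2.
Stationarity requires all roots to lie outside the unit circle, i.e. |z| > 1 for every root.
Set 1 + (1.434) z + (0.791) z^2 = 0, i.e. a z^2 + b z + c = 0 with a = 0.791, b = 1.434, c = 1.
Discriminant D = b^2 - 4ac = (1.434)^2 - 4*(0.791)*1 = 2.056356 - (3.164) = -1.107644.
D < 0, so the roots are the complex-conjugate pair z = (-b +/- i sqrt(-D)) / (2a) = -0.9064 +/- 0.6653i.
For a conjugate pair |z|^2 = z * conj(z) = (product of roots) = c/a = 1/(0.791) = 1.264223, so |z| = sqrt(1.264223) = 1.1244 for both roots.
Moduli of all roots: 1.1244, 1.1244.
All moduli strictly greater than 1? Yes.
Verdict: Stationary.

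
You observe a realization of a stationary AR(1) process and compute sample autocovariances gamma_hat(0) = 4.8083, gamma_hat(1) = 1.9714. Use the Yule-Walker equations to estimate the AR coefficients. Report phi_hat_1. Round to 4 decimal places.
\hat\phi_{1} = 0.4100

The Yule-Walker equations for an AR(p) process read, in matrix form,
  Gamma_p phi = r_p,   with   (Gamma_p)_{ij} = gamma(|i - j|),
                       (r_p)_i = gamma(i),   i,j = 1..p.
Substitute the sample gammas (Toeplitz matrix and right-hand side of size 1):
  Gamma_p = [[4.8083]]
  r_p     = [1.9714]
With p = 1 this is the single equation gamma(0) phi_1 = gamma(1):
  phi_hat_1 = gamma(1) / gamma(0) = 1.9714 / 4.8083 = 0.4100.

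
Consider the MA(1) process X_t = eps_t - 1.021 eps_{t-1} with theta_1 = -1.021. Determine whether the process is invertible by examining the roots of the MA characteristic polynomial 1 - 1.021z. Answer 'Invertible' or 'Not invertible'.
\text{Not invertible}

The MA(q) characteristic polynomial is P(z) = 1 - 1.021z.
Invertibility requires all roots to lie outside the unit circle, i.e. |z| > 1 for every root.
This is linear in z: 1 + (-1.021) z = 0  =>  z = -1/(-1.021) = 0.979432,  |z| = 0.979432.
Moduli of all roots: 0.9794.
All moduli strictly greater than 1? No.
Verdict: Not invertible.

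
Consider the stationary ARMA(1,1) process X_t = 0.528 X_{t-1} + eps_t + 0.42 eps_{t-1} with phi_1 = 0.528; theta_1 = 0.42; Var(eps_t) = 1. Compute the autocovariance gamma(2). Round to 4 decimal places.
\gamma(2) = 0.8479

Multiply the model equation by X_{t-k} and take expectations. With theta_0 = psi_0 = 1 and psi_j the MA(infinity) weights, this gives
  gamma(k) - sum_i phi_i gamma(k-i) = c_k,
  c_k = sigma^2 * sum_{j=k..q} theta_j psi_{j-k}   (c_k = 0 for k > q),
using gamma(-m) = gamma(m).
psi-weights needed (psi_j = theta_j + sum_i phi_i psi_{j-i}):
  psi_1 = theta_1 + phi_1 = 0.42 + (0.528) = 0.948
Right-hand sides:
  c_0 = sigma^2 (1 + theta_1 psi_1) = 1 * (1 + (0.42)(0.948)) = 1 * 1.39816 = 1.39816
  c_1 = sigma^2 theta_1 = 1 * (0.42) = 0.42
  c_2 = 0
Equations for k = 0 and k = 1 (AR order 1):
  gamma(0) = phi_1 gamma(1) + c_0
  gamma(1) = phi_1 gamma(0) + c_1
Substituting the second into the first: gamma(0) (1 - phi_1^2) = c_0 + phi_1 c_1, so
  gamma(0) = (c_0 + phi_1 c_1) / (1 - phi_1^2) = (1.39816 + (0.528)(0.42)) / (1 - (0.528)^2) = 1.61992 / 0.721216 = 2.246095.
  gamma(1) = phi_1 gamma(0) + c_1 = (0.528)(2.246095) + (0.42) = 1.605938.
For k = 2 (> q): gamma(2) = phi_1 gamma(1) = (0.528)(1.605938) = 0.847935.
Therefore gamma(2) = 0.8479 (to 4 decimal places).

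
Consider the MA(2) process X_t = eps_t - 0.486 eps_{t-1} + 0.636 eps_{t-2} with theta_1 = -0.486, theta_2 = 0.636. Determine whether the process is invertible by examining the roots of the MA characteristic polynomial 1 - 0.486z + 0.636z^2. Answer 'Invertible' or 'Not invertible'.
\text{Invertible}

The MA(q) characteristic polynomial is P(z) = 1 - 0.486z + 0.636z^2.
Invertibility requires all roots to lie outside the unit circle, i.e. |z| > 1 for every root.
Set 1 + (-0.486) z + (0.636) z^2 = 0, i.e. a z^2 + b z + c = 0 with a = 0.636, b = -0.486, c = 1.
Discriminant D = b^2 - 4ac = (-0.486)^2 - 4*(0.636)*1 = 0.236196 - (2.544) = -2.307804.
D < 0, so the roots are the complex-conjugate pair z = (-b +/- i sqrt(-D)) / (2a) = 0.3821 +/- 1.1943i.
For a conjugate pair |z|^2 = z * conj(z) = (product of roots) = c/a = 1/(0.636) = 1.572327, so |z| = sqrt(1.572327) = 1.2539 for both roots.
Moduli of all roots: 1.2539, 1.2539.
All moduli strictly greater than 1? Yes.
Verdict: Invertible.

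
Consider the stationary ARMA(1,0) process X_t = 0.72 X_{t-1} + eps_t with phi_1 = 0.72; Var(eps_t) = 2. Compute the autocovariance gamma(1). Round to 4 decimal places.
\gamma(1) = 2.9900

Multiply the model equation by X_{t-k} and take expectations. With theta_0 = psi_0 = 1 and psi_j the MA(infinity) weights, this gives
  gamma(k) - sum_i phi_i gamma(k-i) = c_k,
  c_k = sigma^2 * sum_{j=k..q} theta_j psi_{j-k}   (c_k = 0 for k > q),
using gamma(-m) = gamma(m).
Pure AR (q = 0): c_0 = sigma^2 = 2, c_k = 0 for k >= 1.
Equations for k = 0 and k = 1 (AR order 1):
  gamma(0) = phi_1 gamma(1) + c_0
  gamma(1) = phi_1 gamma(0) + c_1
Substituting the second into the first: gamma(0) (1 - phi_1^2) = c_0 + phi_1 c_1, so
  gamma(0) = c_0 / (1 - phi_1^2) = 2 / (1 - (0.72)^2) = 2 / 0.4816 = 4.152824.
  gamma(1) = phi_1 gamma(0) = (0.72)(4.152824) = 2.990033.
Therefore gamma(1) = 2.9900 (to 4 decimal places).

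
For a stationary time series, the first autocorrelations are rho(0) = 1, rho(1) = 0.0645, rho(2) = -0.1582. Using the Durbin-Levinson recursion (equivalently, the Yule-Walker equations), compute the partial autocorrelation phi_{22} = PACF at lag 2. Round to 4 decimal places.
\phi_{22} = -0.1630

The PACF at lag k is phi_{kk}, the last component of the solution
to the Yule-Walker system G_k phi = r_k where
  (G_k)_{ij} = rho(|i - j|), (r_k)_i = rho(i), i,j = 1..k.
Equivalently, Durbin-Levinson gives phi_{kk} iteratively:
  phi_{11} = rho(1)
  phi_{kk} = [rho(k) - sum_{j=1..k-1} phi_{k-1,j} rho(k-j)]
            / [1 - sum_{j=1..k-1} phi_{k-1,j} rho(j)],
  phi_{k,j} = phi_{k-1,j} - phi_{kk} phi_{k-1,k-j},  j = 1..k-1.
Step k = 1:
  phi_11 = rho(1) = 0.0645.
Step k = 2:
  phi_22 = [rho(2) - phi_11 rho(1)] / [1 - phi_11 rho(1)] = [-0.1582 - (0.0645)(0.0645)] / [1 - (0.0645)(0.0645)]
         = -0.16236025 / 0.99583975 = -0.163.
Therefore phi_{22} = -0.1630.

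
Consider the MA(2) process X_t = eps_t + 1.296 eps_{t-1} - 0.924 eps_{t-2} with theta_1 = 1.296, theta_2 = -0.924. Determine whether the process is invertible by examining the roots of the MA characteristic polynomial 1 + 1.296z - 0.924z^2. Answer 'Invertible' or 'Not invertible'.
\text{Not invertible}

The MA(q) characteristic polynomial is P(z) = 1 + 1.296z - 0.924z^2.
Invertibility requires all roots to lie outside the unit circle, i.e. |z| > 1 for every root.
Set 1 + (1.296) z + (-0.924) z^2 = 0, i.e. a z^2 + b z + c = 0 with a = -0.924, b = 1.296, c = 1.
Discriminant D = b^2 - 4ac = (1.296)^2 - 4*(-0.924)*1 = 1.679616 - (-3.696) = 5.375616.
D >= 0, so the roots are real: z = (-b +/- sqrt(D)) / (2a) = (-1.296 +/- 2.318537) / (-1.848).
  z_1 = (-1.296 + 2.318537) / (-1.848) = -0.5533,   |z_1| = 0.5533.
  z_2 = (-1.296 - 2.318537) / (-1.848) = 1.9559,   |z_2| = 1.9559.
Moduli of all roots: 0.5533, 1.9559.
All moduli strictly greater than 1? No.
Verdict: Not invertible.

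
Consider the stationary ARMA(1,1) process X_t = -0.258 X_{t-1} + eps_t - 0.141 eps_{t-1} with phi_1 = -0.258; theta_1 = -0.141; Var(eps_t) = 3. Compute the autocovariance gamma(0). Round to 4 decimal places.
\gamma(0) = 3.5117

Multiply the model equation by X_{t-k} and take expectations. With theta_0 = psi_0 = 1 and psi_j the MA(infinity) weights, this gives
  gamma(k) - sum_i phi_i gamma(k-i) = c_k,
  c_k = sigma^2 * sum_{j=k..q} theta_j psi_{j-k}   (c_k = 0 for k > q),
using gamma(-m) = gamma(m).
psi-weights needed (psi_j = theta_j + sum_i phi_i psi_{j-i}):
  psi_1 = theta_1 + phi_1 = -0.141 + (-0.258) = -0.399
Right-hand sides:
  c_0 = sigma^2 (1 + theta_1 psi_1) = 3 * (1 + (-0.141)(-0.399)) = 3 * 1.056259 = 3.168777
  c_1 = sigma^2 theta_1 = 3 * (-0.141) = -0.423
  c_2 = 0
Equations for k = 0 and k = 1 (AR order 1):
  gamma(0) = phi_1 gamma(1) + c_0
  gamma(1) = phi_1 gamma(0) + c_1
Substituting the second into the first: gamma(0) (1 - phi_1^2) = c_0 + phi_1 c_1, so
  gamma(0) = (c_0 + phi_1 c_1) / (1 - phi_1^2) = (3.168777 + (-0.258)(-0.423)) / (1 - (-0.258)^2) = 3.277911 / 0.933436 = 3.511661.
Therefore gamma(0) = 3.5117 (to 4 decimal places).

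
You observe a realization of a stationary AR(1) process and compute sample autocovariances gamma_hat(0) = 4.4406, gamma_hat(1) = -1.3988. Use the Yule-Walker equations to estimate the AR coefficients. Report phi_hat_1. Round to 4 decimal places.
\hat\phi_{1} = -0.3150

The Yule-Walker equations for an AR(p) process read, in matrix form,
  Gamma_p phi = r_p,   with   (Gamma_p)_{ij} = gamma(|i - j|),
                       (r_p)_i = gamma(i),   i,j = 1..p.
Substitute the sample gammas (Toeplitz matrix and right-hand side of size 1):
  Gamma_p = [[4.4406]]
  r_p     = [-1.3988]
With p = 1 this is the single equation gamma(0) phi_1 = gamma(1):
  phi_hat_1 = gamma(1) / gamma(0) = -1.3988 / 4.4406 = -0.3150.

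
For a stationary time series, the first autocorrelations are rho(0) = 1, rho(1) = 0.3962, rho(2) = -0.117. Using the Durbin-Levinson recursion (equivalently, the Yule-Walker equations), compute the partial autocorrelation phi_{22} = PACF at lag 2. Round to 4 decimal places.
\phi_{22} = -0.3250

The PACF at lag k is phi_{kk}, the last component of the solution
to the Yule-Walker system G_k phi = r_k where
  (G_k)_{ij} = rho(|i - j|), (r_k)_i = rho(i), i,j = 1..k.
Equivalently, Durbin-Levinson gives phi_{kk} iteratively:
  phi_{11} = rho(1)
  phi_{kk} = [rho(k) - sum_{j=1..k-1} phi_{k-1,j} rho(k-j)]
            / [1 - sum_{j=1..k-1} phi_{k-1,j} rho(j)],
  phi_{k,j} = phi_{k-1,j} - phi_{kk} phi_{k-1,k-j},  j = 1..k-1.
Step k = 1:
  phi_11 = rho(1) = 0.3962.
Step k = 2:
  phi_22 = [rho(2) - phi_11 rho(1)] / [1 - phi_11 rho(1)] = [-0.117 - (0.3962)(0.3962)] / [1 - (0.3962)(0.3962)]
         = -0.27397444 / 0.84302556 = -0.325.
Therefore phi_{22} = -0.3250.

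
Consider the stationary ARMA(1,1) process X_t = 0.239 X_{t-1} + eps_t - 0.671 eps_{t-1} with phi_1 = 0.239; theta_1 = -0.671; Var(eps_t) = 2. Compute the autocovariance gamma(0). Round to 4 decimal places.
\gamma(0) = 2.3959

Multiply the model equation by X_{t-k} and take expectations. With theta_0 = psi_0 = 1 and psi_j the MA(infinity) weights, this gives
  gamma(k) - sum_i phi_i gamma(k-i) = c_k,
  c_k = sigma^2 * sum_{j=k..q} theta_j psi_{j-k}   (c_k = 0 for k > q),
using gamma(-m) = gamma(m).
psi-weights needed (psi_j = theta_j + sum_i phi_i psi_{j-i}):
  psi_1 = theta_1 + phi_1 = -0.671 + (0.239) = -0.432
Right-hand sides:
  c_0 = sigma^2 (1 + theta_1 psi_1) = 2 * (1 + (-0.671)(-0.432)) = 2 * 1.289872 = 2.579744
  c_1 = sigma^2 theta_1 = 2 * (-0.671) = -1.342
  c_2 = 0
Equations for k = 0 and k = 1 (AR order 1):
  gamma(0) = phi_1 gamma(1) + c_0
  gamma(1) = phi_1 gamma(0) + c_1
Substituting the second into the first: gamma(0) (1 - phi_1^2) = c_0 + phi_1 c_1, so
  gamma(0) = (c_0 + phi_1 c_1) / (1 - phi_1^2) = (2.579744 + (0.239)(-1.342)) / (1 - (0.239)^2) = 2.259006 / 0.942879 = 2.39586.
Therefore gamma(0) = 2.3959 (to 4 decimal places).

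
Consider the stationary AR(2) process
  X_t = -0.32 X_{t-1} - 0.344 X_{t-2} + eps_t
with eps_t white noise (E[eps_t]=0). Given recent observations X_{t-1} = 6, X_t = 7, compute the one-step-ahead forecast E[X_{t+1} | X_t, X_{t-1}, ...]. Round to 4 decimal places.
E[X_{t+1} \mid \mathcal F_t] = -4.3040

For an AR(p) model X_t = c + sum_i phi_i X_{t-i} + eps_t, the
one-step-ahead conditional mean is
  E[X_{t+1} | X_t, ...] = c + sum_i phi_i X_{t+1-i}.
Substitute known values:
  E[X_{t+1} | ...] = (-0.32) * (7) + (-0.344) * (6)
                   = -4.3040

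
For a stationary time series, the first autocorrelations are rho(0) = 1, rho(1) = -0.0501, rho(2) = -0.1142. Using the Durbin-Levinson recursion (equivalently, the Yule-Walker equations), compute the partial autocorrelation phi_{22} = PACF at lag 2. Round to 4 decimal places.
\phi_{22} = -0.1170

The PACF at lag k is phi_{kk}, the last component of the solution
to the Yule-Walker system G_k phi = r_k where
  (G_k)_{ij} = rho(|i - j|), (r_k)_i = rho(i), i,j = 1..k.
Equivalently, Durbin-Levinson gives phi_{kk} iteratively:
  phi_{11} = rho(1)
  phi_{kk} = [rho(k) - sum_{j=1..k-1} phi_{k-1,j} rho(k-j)]
            / [1 - sum_{j=1..k-1} phi_{k-1,j} rho(j)],
  phi_{k,j} = phi_{k-1,j} - phi_{kk} phi_{k-1,k-j},  j = 1..k-1.
Step k = 1:
  phi_11 = rho(1) = -0.0501.
Step k = 2:
  phi_22 = [rho(2) - phi_11 rho(1)] / [1 - phi_11 rho(1)] = [-0.1142 - (-0.0501)(-0.0501)] / [1 - (-0.0501)(-0.0501)]
         = -0.11671001 / 0.99748999 = -0.117.
Therefore phi_{22} = -0.1170.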